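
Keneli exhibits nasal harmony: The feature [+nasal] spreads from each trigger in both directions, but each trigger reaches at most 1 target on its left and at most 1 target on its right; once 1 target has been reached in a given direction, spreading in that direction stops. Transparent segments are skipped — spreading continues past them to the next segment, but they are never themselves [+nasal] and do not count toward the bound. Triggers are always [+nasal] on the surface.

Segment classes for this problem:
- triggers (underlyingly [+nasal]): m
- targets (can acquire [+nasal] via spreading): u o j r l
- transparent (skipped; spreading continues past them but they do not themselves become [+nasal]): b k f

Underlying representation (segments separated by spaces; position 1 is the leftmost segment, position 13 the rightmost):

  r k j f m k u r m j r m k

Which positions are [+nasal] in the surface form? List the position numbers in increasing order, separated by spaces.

From /m/ at 5 rightward: 6 /k/ transparent; 7 /u/ → [+nasal]; bound reached.
From /m/ at 5 leftward: 4 /f/ transparent; 3 /j/ → [+nasal]; bound reached.
From /m/ at 9 rightward: 10 /j/ → [+nasal]; bound reached.
From /m/ at 9 leftward: 8 /r/ → [+nasal]; bound reached.
From /m/ at 12 rightward: 13 /k/ transparent; word edge.
From /m/ at 12 leftward: 11 /r/ → [+nasal]; bound reached.
Target with no active source: position 1 stays [-nasal].

3 5 7 8 9 10 11 12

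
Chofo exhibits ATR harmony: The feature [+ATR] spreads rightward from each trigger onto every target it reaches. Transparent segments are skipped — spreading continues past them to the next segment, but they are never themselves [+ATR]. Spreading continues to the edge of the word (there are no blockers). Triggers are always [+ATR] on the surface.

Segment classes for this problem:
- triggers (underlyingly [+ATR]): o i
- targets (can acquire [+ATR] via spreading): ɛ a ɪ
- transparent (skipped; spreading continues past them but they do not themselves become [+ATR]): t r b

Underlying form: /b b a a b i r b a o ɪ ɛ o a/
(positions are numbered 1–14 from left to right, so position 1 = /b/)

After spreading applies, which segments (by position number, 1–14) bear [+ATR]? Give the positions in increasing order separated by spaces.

6 9 10 11 12 13 14

From /i/ at 6 rightward: 7 /r/ transparent; 8 /b/ transparent; 9 /a/ → [+ATR]; 10 /o/ is itself a trigger — this domain ends here.
From /o/ at 10 rightward: 11 /ɪ/ → [+ATR]; 12 /ɛ/ → [+ATR]; 13 /o/ is itself a trigger — this domain ends here.
From /o/ at 13 rightward: 14 /a/ → [+ATR]; word edge.
Targets with no active source: positions 3 4 stay [-ATR].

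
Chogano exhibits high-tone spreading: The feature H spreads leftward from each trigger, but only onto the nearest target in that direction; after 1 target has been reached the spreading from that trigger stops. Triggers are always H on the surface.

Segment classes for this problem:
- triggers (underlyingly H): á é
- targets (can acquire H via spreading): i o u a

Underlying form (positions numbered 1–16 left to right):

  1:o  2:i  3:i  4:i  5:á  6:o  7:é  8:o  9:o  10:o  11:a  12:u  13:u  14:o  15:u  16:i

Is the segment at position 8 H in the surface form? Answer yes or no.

From /á/ at 5 leftward: 4 /i/ → H; bound reached.
From /é/ at 7 leftward: 6 /o/ → H; bound reached.
Targets with no active source: positions 1 2 3 8 9 10 11 12 13 14 15 16 stay [-high tone].
H positions on the surface: 4 5 6 7.

no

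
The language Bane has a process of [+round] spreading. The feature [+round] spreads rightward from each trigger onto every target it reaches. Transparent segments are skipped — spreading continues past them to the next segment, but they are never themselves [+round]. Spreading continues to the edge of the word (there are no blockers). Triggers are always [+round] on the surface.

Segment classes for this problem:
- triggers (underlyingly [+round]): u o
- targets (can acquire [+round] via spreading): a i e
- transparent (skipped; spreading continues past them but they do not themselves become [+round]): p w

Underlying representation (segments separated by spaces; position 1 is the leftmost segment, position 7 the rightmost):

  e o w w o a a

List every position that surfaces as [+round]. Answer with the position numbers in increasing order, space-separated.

2 5 6 7

From /o/ at 2 rightward: 3 /w/ transparent; 4 /w/ transparent; 5 /o/ is itself a trigger — this domain ends here.
From /o/ at 5 rightward: 6 /a/ → [+round]; 7 /a/ → [+round]; word edge.
Target with no active source: position 1 stays [-round].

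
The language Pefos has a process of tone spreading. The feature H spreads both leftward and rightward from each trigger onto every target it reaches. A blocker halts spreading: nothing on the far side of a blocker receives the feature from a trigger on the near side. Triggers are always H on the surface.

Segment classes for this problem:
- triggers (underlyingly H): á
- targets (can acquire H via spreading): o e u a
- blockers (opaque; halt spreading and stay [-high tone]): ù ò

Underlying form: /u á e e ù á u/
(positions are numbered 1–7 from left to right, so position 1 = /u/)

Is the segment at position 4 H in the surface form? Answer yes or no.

yes

From /á/ at 2 rightward: 3 /e/ → H; 4 /e/ → H; 5 /ù/ blocks.
From /á/ at 2 leftward: 1 /u/ → H; word edge.
From /á/ at 6 rightward: 7 /u/ → H; word edge.
From /á/ at 6 leftward: 5 /ù/ blocks.
H positions on the surface: 1 2 3 4 6 7.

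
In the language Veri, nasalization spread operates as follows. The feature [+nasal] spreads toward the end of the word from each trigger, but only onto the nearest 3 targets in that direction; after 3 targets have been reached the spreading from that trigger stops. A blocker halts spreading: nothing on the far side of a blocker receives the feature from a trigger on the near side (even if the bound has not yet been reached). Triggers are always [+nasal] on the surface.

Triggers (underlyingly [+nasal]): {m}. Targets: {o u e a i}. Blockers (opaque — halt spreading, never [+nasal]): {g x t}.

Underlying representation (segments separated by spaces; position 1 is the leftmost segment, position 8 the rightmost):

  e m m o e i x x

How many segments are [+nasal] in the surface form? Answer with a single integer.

From /m/ at 2 rightward: 3 /m/ is itself a trigger — this domain ends here.
From /m/ at 3 rightward: 4 /o/ → [+nasal]; 5 /e/ → [+nasal]; 6 /i/ → [+nasal]; bound reached.
Target with no active source: position 1 stays [-nasal].
[+nasal] positions on the surface: 2 3 4 5 6.

5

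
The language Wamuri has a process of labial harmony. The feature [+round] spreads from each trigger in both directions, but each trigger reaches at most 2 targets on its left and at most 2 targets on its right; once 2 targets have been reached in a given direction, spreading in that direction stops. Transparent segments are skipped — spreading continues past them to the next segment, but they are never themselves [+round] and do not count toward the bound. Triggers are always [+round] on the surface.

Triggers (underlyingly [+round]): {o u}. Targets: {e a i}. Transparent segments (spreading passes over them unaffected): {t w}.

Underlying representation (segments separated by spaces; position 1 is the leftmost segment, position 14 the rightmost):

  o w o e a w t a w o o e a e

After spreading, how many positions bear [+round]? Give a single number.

9

From /o/ at 1 rightward: 2 /w/ transparent; 3 /o/ is itself a trigger — this domain ends here.
From /o/ at 1 leftward: word edge.
From /o/ at 3 rightward: 4 /e/ → [+round]; 5 /a/ → [+round]; bound reached.
From /o/ at 3 leftward: 2 /w/ transparent; 1 /o/ is itself a trigger — this domain ends here.
From /o/ at 10 rightward: 11 /o/ is itself a trigger — this domain ends here.
From /o/ at 10 leftward: 9 /w/ transparent; 8 /a/ → [+round]; 7 /t/ transparent; 6 /w/ transparent; 5 /a/ → [+round]; bound reached.
From /o/ at 11 rightward: 12 /e/ → [+round]; 13 /a/ → [+round]; bound reached.
From /o/ at 11 leftward: 10 /o/ is itself a trigger — this domain ends here.
Target with no active source: position 14 stays [-round].
[+round] positions on the surface: 1 3 4 5 8 10 11 12 13.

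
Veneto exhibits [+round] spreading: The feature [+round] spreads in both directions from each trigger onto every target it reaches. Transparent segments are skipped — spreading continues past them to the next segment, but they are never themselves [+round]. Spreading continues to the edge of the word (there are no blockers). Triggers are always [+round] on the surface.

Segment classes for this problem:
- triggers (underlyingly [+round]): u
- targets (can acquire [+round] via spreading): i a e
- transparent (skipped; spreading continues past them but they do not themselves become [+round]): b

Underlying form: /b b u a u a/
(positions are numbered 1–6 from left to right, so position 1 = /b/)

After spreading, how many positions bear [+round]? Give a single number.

From /u/ at 3 rightward: 4 /a/ → [+round]; 5 /u/ is itself a trigger — this domain ends here.
From /u/ at 3 leftward: 2 /b/ transparent; 1 /b/ transparent; word edge.
From /u/ at 5 rightward: 6 /a/ → [+round]; word edge.
From /u/ at 5 leftward: 4 /a/ → [+round]; 3 /u/ is itself a trigger — this domain ends here.
[+round] positions on the surface: 3 4 5 6.

4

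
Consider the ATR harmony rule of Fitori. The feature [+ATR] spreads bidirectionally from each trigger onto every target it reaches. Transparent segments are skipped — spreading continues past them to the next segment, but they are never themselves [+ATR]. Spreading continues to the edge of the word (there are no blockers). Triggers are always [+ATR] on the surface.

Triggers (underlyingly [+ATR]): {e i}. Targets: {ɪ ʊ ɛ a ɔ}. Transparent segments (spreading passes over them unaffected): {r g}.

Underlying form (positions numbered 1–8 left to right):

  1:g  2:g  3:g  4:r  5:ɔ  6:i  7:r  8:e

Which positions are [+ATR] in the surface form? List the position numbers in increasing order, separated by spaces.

From /i/ at 6 rightward: 7 /r/ transparent; 8 /e/ is itself a trigger — this domain ends here.
From /i/ at 6 leftward: 5 /ɔ/ → [+ATR]; 4 /r/ transparent; 3 /g/ transparent; 2 /g/ transparent; 1 /g/ transparent; word edge.
From /e/ at 8 rightward: word edge.
From /e/ at 8 leftward: 7 /r/ transparent; 6 /i/ is itself a trigger — this domain ends here.

5 6 8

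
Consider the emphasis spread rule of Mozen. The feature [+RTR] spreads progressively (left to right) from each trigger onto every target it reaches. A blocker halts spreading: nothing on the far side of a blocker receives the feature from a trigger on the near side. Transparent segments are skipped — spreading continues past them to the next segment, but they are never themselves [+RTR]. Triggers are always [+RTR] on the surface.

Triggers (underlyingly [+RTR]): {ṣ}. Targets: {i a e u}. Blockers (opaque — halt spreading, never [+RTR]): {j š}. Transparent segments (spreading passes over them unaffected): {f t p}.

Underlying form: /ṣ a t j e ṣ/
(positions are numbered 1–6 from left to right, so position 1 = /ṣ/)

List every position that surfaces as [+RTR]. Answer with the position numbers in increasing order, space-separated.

1 2 6

From /ṣ/ at 1 rightward: 2 /a/ → [+RTR]; 3 /t/ transparent; 4 /j/ blocks.
From /ṣ/ at 6 rightward: word edge.
Target with no active source: position 5 stays [-emphatic].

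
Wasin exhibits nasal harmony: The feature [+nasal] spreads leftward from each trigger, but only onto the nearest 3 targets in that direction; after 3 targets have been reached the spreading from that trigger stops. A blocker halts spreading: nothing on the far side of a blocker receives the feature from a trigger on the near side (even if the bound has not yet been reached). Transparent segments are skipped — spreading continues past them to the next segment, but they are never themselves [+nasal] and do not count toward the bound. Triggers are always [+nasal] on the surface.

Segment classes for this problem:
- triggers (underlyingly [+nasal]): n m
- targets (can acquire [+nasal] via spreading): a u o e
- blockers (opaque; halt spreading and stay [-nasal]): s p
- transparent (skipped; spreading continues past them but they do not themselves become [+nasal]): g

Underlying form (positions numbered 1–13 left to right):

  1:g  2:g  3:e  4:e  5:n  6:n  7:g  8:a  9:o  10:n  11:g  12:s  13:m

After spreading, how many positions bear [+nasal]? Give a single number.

From /n/ at 5 leftward: 4 /e/ → [+nasal]; 3 /e/ → [+nasal]; 2 /g/ transparent; 1 /g/ transparent; word edge.
From /n/ at 6 leftward: 5 /n/ is itself a trigger — this domain ends here.
From /n/ at 10 leftward: 9 /o/ → [+nasal]; 8 /a/ → [+nasal]; 7 /g/ transparent; 6 /n/ is itself a trigger — this domain ends here.
From /m/ at 13 leftward: 12 /s/ blocks.
[+nasal] positions on the surface: 3 4 5 6 8 9 10 13.

8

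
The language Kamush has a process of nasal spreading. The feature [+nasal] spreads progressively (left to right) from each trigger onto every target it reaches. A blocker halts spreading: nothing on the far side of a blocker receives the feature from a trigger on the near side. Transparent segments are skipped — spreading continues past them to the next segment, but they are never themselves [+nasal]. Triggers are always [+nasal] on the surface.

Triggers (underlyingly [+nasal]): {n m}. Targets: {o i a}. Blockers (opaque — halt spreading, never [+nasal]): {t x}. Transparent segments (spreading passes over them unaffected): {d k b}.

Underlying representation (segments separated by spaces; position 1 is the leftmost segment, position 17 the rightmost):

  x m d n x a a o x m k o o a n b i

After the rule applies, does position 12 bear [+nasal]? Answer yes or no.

yes

From /m/ at 2 rightward: 3 /d/ transparent; 4 /n/ is itself a trigger — this domain ends here.
From /n/ at 4 rightward: 5 /x/ blocks.
From /m/ at 10 rightward: 11 /k/ transparent; 12 /o/ → [+nasal]; 13 /o/ → [+nasal]; 14 /a/ → [+nasal]; 15 /n/ is itself a trigger — this domain ends here.
From /n/ at 15 rightward: 16 /b/ transparent; 17 /i/ → [+nasal]; word edge.
Targets with no active source: positions 6 7 8 stay [-nasal].
[+nasal] positions on the surface: 2 4 10 12 13 14 15 17.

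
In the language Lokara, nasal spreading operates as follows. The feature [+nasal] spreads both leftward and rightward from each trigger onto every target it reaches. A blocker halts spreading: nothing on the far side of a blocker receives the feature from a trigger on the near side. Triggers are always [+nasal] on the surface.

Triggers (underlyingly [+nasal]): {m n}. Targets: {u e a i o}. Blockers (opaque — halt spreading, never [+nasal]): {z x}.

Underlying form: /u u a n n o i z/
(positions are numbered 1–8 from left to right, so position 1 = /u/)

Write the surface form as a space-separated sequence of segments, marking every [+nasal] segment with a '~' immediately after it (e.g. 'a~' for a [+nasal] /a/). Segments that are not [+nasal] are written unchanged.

From /n/ at 4 rightward: 5 /n/ is itself a trigger — this domain ends here.
From /n/ at 4 leftward: 3 /a/ → [+nasal]; 2 /u/ → [+nasal]; 1 /u/ → [+nasal]; word edge.
From /n/ at 5 rightward: 6 /o/ → [+nasal]; 7 /i/ → [+nasal]; 8 /z/ blocks.
From /n/ at 5 leftward: 4 /n/ is itself a trigger — this domain ends here.
[+nasal] positions on the surface: 1 2 3 4 5 6 7.

u~ u~ a~ n~ n~ o~ i~ z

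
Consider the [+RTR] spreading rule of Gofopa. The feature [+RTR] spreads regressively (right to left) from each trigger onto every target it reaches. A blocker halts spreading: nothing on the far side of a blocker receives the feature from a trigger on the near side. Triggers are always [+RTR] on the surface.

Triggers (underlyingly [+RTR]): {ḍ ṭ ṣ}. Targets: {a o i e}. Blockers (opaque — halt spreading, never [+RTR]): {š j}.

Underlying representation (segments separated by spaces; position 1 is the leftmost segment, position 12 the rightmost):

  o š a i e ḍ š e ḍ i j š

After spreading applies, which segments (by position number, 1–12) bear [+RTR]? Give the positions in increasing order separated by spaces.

From /ḍ/ at 6 leftward: 5 /e/ → [+RTR]; 4 /i/ → [+RTR]; 3 /a/ → [+RTR]; 2 /š/ blocks.
From /ḍ/ at 9 leftward: 8 /e/ → [+RTR]; 7 /š/ blocks.
Targets with no active source: positions 1 10 stay [-emphatic].

3 4 5 6 8 9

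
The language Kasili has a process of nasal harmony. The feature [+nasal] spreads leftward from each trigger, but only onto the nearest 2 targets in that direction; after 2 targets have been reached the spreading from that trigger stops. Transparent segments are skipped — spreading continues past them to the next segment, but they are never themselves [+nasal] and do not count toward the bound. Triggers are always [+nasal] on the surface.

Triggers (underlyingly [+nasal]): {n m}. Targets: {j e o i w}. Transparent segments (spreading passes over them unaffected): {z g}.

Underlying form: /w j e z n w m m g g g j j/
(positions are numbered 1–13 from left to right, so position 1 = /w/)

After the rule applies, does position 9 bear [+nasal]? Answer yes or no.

From /n/ at 5 leftward: 4 /z/ transparent; 3 /e/ → [+nasal]; 2 /j/ → [+nasal]; bound reached.
From /m/ at 7 leftward: 6 /w/ → [+nasal]; 5 /n/ is itself a trigger — this domain ends here.
From /m/ at 8 leftward: 7 /m/ is itself a trigger — this domain ends here.
Targets with no active source: positions 1 12 13 stay [-nasal].
[+nasal] positions on the surface: 2 3 5 6 7 8.

no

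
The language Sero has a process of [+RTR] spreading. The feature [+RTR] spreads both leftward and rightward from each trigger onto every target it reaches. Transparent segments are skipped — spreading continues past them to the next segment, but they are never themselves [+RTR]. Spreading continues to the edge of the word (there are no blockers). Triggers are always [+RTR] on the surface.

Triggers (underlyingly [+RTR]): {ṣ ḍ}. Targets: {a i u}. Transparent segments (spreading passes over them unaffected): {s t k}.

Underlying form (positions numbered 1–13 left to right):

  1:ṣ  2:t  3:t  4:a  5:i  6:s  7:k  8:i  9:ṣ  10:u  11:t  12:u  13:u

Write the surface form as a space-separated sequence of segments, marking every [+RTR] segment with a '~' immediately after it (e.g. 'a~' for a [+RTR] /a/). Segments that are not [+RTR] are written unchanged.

From /ṣ/ at 1 rightward: 2 /t/ transparent; 3 /t/ transparent; 4 /a/ → [+RTR]; 5 /i/ → [+RTR]; 6 /s/ transparent; 7 /k/ transparent; 8 /i/ → [+RTR]; 9 /ṣ/ is itself a trigger — this domain ends here.
From /ṣ/ at 1 leftward: word edge.
From /ṣ/ at 9 rightward: 10 /u/ → [+RTR]; 11 /t/ transparent; 12 /u/ → [+RTR]; 13 /u/ → [+RTR]; word edge.
From /ṣ/ at 9 leftward: 8 /i/ → [+RTR]; 7 /k/ transparent; 6 /s/ transparent; 5 /i/ → [+RTR]; 4 /a/ → [+RTR]; 3 /t/ transparent; 2 /t/ transparent; 1 /ṣ/ is itself a trigger — this domain ends here.
[+RTR] positions on the surface: 1 4 5 8 9 10 12 13.

ṣ~ t t a~ i~ s k i~ ṣ~ u~ t u~ u~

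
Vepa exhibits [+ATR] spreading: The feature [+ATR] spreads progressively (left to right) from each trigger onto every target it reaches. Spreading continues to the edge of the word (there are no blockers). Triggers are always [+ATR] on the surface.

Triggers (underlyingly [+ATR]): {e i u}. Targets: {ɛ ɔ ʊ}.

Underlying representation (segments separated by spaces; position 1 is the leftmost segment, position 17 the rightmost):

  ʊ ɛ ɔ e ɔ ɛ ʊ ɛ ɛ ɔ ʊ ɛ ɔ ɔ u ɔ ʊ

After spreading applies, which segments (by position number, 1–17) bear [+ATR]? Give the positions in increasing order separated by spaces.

From /e/ at 4 rightward: 5 /ɔ/ → [+ATR]; 6 /ɛ/ → [+ATR]; 7 /ʊ/ → [+ATR]; 8 /ɛ/ → [+ATR]; 9 /ɛ/ → [+ATR]; 10 /ɔ/ → [+ATR]; 11 /ʊ/ → [+ATR]; 12 /ɛ/ → [+ATR]; 13 /ɔ/ → [+ATR]; 14 /ɔ/ → [+ATR]; 15 /u/ is itself a trigger — this domain ends here.
From /u/ at 15 rightward: 16 /ɔ/ → [+ATR]; 17 /ʊ/ → [+ATR]; word edge.
Targets with no active source: positions 1 2 3 stay [-ATR].

4 5 6 7 8 9 10 11 12 13 14 15 16 17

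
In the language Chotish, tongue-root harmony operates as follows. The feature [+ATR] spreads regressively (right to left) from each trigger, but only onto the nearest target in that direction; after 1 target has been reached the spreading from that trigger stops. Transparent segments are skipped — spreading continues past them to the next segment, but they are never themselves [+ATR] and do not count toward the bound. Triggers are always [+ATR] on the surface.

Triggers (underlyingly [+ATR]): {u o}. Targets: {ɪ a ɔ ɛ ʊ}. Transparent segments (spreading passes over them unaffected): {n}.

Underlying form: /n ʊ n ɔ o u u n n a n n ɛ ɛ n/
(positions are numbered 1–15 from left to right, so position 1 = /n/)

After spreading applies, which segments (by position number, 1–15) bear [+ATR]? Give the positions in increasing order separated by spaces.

4 5 6 7

From /o/ at 5 leftward: 4 /ɔ/ → [+ATR]; bound reached.
From /u/ at 6 leftward: 5 /o/ is itself a trigger — this domain ends here.
From /u/ at 7 leftward: 6 /u/ is itself a trigger — this domain ends here.
Targets with no active source: positions 2 10 13 14 stay [-ATR].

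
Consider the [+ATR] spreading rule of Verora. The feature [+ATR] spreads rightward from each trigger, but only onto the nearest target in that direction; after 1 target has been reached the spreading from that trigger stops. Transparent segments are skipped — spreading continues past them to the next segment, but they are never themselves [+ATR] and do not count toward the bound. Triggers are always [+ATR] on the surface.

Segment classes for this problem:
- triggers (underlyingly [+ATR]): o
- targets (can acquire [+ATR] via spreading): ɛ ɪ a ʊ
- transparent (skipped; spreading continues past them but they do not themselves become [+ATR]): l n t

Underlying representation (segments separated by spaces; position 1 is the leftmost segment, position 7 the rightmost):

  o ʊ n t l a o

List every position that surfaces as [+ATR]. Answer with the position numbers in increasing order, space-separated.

From /o/ at 1 rightward: 2 /ʊ/ → [+ATR]; bound reached.
From /o/ at 7 rightward: word edge.
Target with no active source: position 6 stays [-ATR].

1 2 7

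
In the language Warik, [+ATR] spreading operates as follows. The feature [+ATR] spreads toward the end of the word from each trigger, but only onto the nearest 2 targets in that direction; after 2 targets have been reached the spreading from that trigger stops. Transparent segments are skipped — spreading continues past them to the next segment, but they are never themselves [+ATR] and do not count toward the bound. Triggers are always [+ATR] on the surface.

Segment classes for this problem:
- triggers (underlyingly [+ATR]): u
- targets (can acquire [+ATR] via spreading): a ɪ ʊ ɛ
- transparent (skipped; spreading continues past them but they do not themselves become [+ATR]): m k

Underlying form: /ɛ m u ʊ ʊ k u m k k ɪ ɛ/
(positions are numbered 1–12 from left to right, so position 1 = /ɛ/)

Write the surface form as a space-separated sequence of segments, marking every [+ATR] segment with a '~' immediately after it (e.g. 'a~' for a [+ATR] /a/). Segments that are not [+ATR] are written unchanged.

ɛ m u~ ʊ~ ʊ~ k u~ m k k ɪ~ ɛ~

From /u/ at 3 rightward: 4 /ʊ/ → [+ATR]; 5 /ʊ/ → [+ATR]; bound reached.
From /u/ at 7 rightward: 8 /m/ transparent; 9 /k/ transparent; 10 /k/ transparent; 11 /ɪ/ → [+ATR]; 12 /ɛ/ → [+ATR]; bound reached.
Target with no active source: position 1 stays [-ATR].
[+ATR] positions on the surface: 3 4 5 7 11 12.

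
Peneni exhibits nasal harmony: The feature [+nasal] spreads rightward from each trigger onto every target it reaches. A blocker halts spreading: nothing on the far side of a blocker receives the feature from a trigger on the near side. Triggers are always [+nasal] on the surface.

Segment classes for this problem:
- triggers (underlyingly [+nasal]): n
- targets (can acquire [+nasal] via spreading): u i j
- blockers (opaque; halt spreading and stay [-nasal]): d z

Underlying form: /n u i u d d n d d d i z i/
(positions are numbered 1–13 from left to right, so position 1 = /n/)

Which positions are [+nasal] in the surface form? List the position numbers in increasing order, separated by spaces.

From /n/ at 1 rightward: 2 /u/ → [+nasal]; 3 /i/ → [+nasal]; 4 /u/ → [+nasal]; 5 /d/ blocks.
From /n/ at 7 rightward: 8 /d/ blocks.
Targets with no active source: positions 11 13 stay [-nasal].

1 2 3 4 7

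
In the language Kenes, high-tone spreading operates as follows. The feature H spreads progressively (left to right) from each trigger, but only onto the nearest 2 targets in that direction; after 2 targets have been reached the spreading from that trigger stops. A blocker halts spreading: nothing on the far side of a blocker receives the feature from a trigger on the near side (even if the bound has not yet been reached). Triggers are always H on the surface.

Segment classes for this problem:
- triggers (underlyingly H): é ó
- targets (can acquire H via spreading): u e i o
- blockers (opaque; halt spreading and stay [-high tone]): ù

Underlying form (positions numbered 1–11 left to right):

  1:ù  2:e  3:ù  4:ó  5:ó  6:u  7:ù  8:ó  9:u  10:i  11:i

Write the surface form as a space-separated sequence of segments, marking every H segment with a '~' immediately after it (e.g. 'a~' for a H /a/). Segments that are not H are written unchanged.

From /ó/ at 4 rightward: 5 /ó/ is itself a trigger — this domain ends here.
From /ó/ at 5 rightward: 6 /u/ → H; 7 /ù/ blocks.
From /ó/ at 8 rightward: 9 /u/ → H; 10 /i/ → H; bound reached.
Targets with no active source: positions 2 11 stay [-high tone].
H positions on the surface: 4 5 6 8 9 10.

ù e ù ó~ ó~ u~ ù ó~ u~ i~ i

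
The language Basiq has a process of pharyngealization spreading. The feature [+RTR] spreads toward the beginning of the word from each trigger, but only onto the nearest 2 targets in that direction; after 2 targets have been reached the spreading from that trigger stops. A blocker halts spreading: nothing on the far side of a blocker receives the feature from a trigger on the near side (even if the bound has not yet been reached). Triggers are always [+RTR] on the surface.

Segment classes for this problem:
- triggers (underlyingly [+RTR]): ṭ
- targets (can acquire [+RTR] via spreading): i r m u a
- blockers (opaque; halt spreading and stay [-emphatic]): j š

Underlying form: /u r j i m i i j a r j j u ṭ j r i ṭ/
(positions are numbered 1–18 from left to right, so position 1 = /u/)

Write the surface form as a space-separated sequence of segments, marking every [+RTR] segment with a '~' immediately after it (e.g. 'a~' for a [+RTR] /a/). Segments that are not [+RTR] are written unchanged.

From /ṭ/ at 14 leftward: 13 /u/ → [+RTR]; 12 /j/ blocks.
From /ṭ/ at 18 leftward: 17 /i/ → [+RTR]; 16 /r/ → [+RTR]; bound reached.
Targets with no active source: positions 1 2 4 5 6 7 9 10 stay [-emphatic].
[+RTR] positions on the surface: 13 14 16 17 18.

u r j i m i i j a r j j u~ ṭ~ j r~ i~ ṭ~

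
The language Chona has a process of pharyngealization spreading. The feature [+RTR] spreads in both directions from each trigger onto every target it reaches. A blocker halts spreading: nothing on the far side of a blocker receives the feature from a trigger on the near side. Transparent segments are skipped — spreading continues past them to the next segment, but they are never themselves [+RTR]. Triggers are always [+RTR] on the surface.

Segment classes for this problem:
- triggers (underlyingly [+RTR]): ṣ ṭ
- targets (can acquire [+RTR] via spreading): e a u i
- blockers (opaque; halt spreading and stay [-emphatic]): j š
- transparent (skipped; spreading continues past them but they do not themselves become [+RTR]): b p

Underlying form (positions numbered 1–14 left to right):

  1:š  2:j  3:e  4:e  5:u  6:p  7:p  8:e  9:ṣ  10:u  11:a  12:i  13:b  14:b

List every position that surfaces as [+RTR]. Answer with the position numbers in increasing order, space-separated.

From /ṣ/ at 9 rightward: 10 /u/ → [+RTR]; 11 /a/ → [+RTR]; 12 /i/ → [+RTR]; 13 /b/ transparent; 14 /b/ transparent; word edge.
From /ṣ/ at 9 leftward: 8 /e/ → [+RTR]; 7 /p/ transparent; 6 /p/ transparent; 5 /u/ → [+RTR]; 4 /e/ → [+RTR]; 3 /e/ → [+RTR]; 2 /j/ blocks.

3 4 5 8 9 10 11 12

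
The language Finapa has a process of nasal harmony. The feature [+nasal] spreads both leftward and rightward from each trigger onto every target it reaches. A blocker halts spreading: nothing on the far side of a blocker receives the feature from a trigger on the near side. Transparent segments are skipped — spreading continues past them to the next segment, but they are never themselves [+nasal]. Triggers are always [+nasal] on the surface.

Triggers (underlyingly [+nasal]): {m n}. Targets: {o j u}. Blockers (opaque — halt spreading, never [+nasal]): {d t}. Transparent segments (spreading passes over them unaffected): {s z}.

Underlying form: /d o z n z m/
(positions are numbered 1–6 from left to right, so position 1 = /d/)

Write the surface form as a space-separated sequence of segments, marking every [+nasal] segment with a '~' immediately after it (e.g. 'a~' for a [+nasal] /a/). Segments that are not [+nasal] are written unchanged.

d o~ z n~ z m~

From /n/ at 4 rightward: 5 /z/ transparent; 6 /m/ is itself a trigger — this domain ends here.
From /n/ at 4 leftward: 3 /z/ transparent; 2 /o/ → [+nasal]; 1 /d/ blocks.
From /m/ at 6 rightward: word edge.
From /m/ at 6 leftward: 5 /z/ transparent; 4 /n/ is itself a trigger — this domain ends here.
[+nasal] positions on the surface: 2 4 6.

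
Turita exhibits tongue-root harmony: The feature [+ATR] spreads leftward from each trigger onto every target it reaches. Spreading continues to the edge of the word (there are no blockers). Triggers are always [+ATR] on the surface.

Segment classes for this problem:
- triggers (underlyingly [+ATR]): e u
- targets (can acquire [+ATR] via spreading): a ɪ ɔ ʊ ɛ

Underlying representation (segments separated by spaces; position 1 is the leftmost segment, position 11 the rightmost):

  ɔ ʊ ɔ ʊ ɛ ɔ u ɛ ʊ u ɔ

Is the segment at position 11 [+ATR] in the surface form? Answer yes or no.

no

From /u/ at 7 leftward: 6 /ɔ/ → [+ATR]; 5 /ɛ/ → [+ATR]; 4 /ʊ/ → [+ATR]; 3 /ɔ/ → [+ATR]; 2 /ʊ/ → [+ATR]; 1 /ɔ/ → [+ATR]; word edge.
From /u/ at 10 leftward: 9 /ʊ/ → [+ATR]; 8 /ɛ/ → [+ATR]; 7 /u/ is itself a trigger — this domain ends here.
Target with no active source: position 11 stays [-ATR].
[+ATR] positions on the surface: 1 2 3 4 5 6 7 8 9 10.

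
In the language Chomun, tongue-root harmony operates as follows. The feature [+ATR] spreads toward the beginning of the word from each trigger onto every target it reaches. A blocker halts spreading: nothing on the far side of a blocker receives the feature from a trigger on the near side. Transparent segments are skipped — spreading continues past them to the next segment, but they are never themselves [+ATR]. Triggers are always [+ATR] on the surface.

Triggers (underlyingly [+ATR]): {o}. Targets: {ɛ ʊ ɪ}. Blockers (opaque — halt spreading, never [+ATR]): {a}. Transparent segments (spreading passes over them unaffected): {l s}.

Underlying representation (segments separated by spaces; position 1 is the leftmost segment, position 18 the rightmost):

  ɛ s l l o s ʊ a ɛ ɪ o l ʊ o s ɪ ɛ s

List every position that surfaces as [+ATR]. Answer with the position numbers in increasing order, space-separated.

1 5 9 10 11 13 14

From /o/ at 5 leftward: 4 /l/ transparent; 3 /l/ transparent; 2 /s/ transparent; 1 /ɛ/ → [+ATR]; word edge.
From /o/ at 11 leftward: 10 /ɪ/ → [+ATR]; 9 /ɛ/ → [+ATR]; 8 /a/ blocks.
From /o/ at 14 leftward: 13 /ʊ/ → [+ATR]; 12 /l/ transparent; 11 /o/ is itself a trigger — this domain ends here.
Targets with no active source: positions 7 16 17 stay [-ATR].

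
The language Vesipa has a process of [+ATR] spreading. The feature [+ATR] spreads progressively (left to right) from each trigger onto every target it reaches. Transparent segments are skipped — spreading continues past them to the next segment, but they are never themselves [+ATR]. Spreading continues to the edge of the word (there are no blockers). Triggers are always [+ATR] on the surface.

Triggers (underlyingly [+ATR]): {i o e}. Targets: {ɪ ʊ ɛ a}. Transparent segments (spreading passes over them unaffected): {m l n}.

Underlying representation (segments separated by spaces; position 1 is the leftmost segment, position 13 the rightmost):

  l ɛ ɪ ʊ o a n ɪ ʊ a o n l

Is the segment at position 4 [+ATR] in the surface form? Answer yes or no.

no

From /o/ at 5 rightward: 6 /a/ → [+ATR]; 7 /n/ transparent; 8 /ɪ/ → [+ATR]; 9 /ʊ/ → [+ATR]; 10 /a/ → [+ATR]; 11 /o/ is itself a trigger — this domain ends here.
From /o/ at 11 rightward: 12 /n/ transparent; 13 /l/ transparent; word edge.
Targets with no active source: positions 2 3 4 stay [-ATR].
[+ATR] positions on the surface: 5 6 8 9 10 11.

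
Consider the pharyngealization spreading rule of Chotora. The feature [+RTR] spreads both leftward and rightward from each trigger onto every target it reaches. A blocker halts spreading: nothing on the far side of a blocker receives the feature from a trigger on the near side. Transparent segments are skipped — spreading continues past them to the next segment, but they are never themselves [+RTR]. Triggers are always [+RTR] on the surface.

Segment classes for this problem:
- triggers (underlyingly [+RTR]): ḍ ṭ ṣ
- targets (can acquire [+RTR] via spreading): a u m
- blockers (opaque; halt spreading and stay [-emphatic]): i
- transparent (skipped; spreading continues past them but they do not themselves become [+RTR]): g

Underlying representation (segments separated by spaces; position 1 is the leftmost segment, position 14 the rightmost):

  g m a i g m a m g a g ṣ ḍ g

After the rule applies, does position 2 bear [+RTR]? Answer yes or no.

From /ṣ/ at 12 rightward: 13 /ḍ/ is itself a trigger — this domain ends here.
From /ṣ/ at 12 leftward: 11 /g/ transparent; 10 /a/ → [+RTR]; 9 /g/ transparent; 8 /m/ → [+RTR]; 7 /a/ → [+RTR]; 6 /m/ → [+RTR]; 5 /g/ transparent; 4 /i/ blocks.
From /ḍ/ at 13 rightward: 14 /g/ transparent; word edge.
From /ḍ/ at 13 leftward: 12 /ṣ/ is itself a trigger — this domain ends here.
Targets with no active source: positions 2 3 stay [-emphatic].
[+RTR] positions on the surface: 6 7 8 10 12 13.

no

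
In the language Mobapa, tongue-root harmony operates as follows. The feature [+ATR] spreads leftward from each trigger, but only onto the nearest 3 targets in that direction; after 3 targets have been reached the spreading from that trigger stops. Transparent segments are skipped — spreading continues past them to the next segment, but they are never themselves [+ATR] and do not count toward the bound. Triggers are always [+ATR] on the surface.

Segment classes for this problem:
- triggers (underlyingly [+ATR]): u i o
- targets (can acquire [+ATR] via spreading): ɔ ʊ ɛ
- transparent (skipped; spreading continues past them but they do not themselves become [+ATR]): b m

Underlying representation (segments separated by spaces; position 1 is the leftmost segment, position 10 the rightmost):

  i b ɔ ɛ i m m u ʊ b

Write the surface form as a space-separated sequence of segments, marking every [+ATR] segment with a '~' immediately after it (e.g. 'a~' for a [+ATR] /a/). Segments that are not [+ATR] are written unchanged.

From /i/ at 1 leftward: word edge.
From /i/ at 5 leftward: 4 /ɛ/ → [+ATR]; 3 /ɔ/ → [+ATR]; 2 /b/ transparent; 1 /i/ is itself a trigger — this domain ends here.
From /u/ at 8 leftward: 7 /m/ transparent; 6 /m/ transparent; 5 /i/ is itself a trigger — this domain ends here.
Target with no active source: position 9 stays [-ATR].
[+ATR] positions on the surface: 1 3 4 5 8.

i~ b ɔ~ ɛ~ i~ m m u~ ʊ b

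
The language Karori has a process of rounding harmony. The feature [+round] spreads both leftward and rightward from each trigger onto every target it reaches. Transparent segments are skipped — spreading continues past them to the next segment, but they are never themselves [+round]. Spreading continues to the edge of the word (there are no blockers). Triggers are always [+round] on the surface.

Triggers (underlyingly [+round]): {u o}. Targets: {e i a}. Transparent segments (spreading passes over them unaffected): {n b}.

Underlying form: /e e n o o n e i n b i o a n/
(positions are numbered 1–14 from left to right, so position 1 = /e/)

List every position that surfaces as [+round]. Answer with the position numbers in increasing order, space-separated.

From /o/ at 4 rightward: 5 /o/ is itself a trigger — this domain ends here.
From /o/ at 4 leftward: 3 /n/ transparent; 2 /e/ → [+round]; 1 /e/ → [+round]; word edge.
From /o/ at 5 rightward: 6 /n/ transparent; 7 /e/ → [+round]; 8 /i/ → [+round]; 9 /n/ transparent; 10 /b/ transparent; 11 /i/ → [+round]; 12 /o/ is itself a trigger — this domain ends here.
From /o/ at 5 leftward: 4 /o/ is itself a trigger — this domain ends here.
From /o/ at 12 rightward: 13 /a/ → [+round]; 14 /n/ transparent; word edge.
From /o/ at 12 leftward: 11 /i/ → [+round]; 10 /b/ transparent; 9 /n/ transparent; 8 /i/ → [+round]; 7 /e/ → [+round]; 6 /n/ transparent; 5 /o/ is itself a trigger — this domain ends here.

1 2 4 5 7 8 11 12 13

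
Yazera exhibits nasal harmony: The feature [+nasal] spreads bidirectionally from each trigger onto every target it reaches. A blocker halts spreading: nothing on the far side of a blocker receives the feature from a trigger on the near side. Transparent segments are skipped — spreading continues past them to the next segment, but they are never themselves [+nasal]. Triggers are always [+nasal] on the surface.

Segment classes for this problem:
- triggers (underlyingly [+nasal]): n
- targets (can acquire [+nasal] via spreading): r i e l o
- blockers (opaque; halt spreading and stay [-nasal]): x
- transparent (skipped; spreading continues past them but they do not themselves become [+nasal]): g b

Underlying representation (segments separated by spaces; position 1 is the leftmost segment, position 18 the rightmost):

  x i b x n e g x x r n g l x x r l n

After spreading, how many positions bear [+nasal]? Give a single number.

From /n/ at 5 rightward: 6 /e/ → [+nasal]; 7 /g/ transparent; 8 /x/ blocks.
From /n/ at 5 leftward: 4 /x/ blocks.
From /n/ at 11 rightward: 12 /g/ transparent; 13 /l/ → [+nasal]; 14 /x/ blocks.
From /n/ at 11 leftward: 10 /r/ → [+nasal]; 9 /x/ blocks.
From /n/ at 18 rightward: word edge.
From /n/ at 18 leftward: 17 /l/ → [+nasal]; 16 /r/ → [+nasal]; 15 /x/ blocks.
Target with no active source: position 2 stays [-nasal].
[+nasal] positions on the surface: 5 6 10 11 13 16 17 18.

8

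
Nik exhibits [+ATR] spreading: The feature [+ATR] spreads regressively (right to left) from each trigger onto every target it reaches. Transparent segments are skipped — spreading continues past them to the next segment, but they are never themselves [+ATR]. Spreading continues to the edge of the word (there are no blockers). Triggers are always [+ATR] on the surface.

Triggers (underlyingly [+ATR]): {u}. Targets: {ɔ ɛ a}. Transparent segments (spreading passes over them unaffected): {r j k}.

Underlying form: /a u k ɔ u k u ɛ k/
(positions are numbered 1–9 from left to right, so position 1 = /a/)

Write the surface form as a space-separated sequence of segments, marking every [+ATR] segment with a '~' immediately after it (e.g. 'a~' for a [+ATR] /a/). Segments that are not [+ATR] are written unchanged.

a~ u~ k ɔ~ u~ k u~ ɛ k

From /u/ at 2 leftward: 1 /a/ → [+ATR]; word edge.
From /u/ at 5 leftward: 4 /ɔ/ → [+ATR]; 3 /k/ transparent; 2 /u/ is itself a trigger — this domain ends here.
From /u/ at 7 leftward: 6 /k/ transparent; 5 /u/ is itself a trigger — this domain ends here.
Target with no active source: position 8 stays [-ATR].
[+ATR] positions on the surface: 1 2 4 5 7.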